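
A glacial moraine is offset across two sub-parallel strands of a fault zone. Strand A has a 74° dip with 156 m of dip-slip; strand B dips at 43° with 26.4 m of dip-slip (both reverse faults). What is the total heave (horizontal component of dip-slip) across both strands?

62.3 m

heave_A = 156 × cos(74°) = 43 m
heave_B = 26.4 × cos(43°) = 19.31 m
total = 43 + 19.31 = 62.3 m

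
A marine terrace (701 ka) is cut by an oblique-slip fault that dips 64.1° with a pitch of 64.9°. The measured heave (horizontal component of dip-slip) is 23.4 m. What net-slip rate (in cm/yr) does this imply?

0.00844 cm/yr

dip-slip = heave / cos(dip) = 23.4 / cos(64.1°) = 53.57 m
net slip = dip-slip / sin(rake) = 53.57 / sin(64.9°) = 59.16 m
rate = 59.16 m / 701 ka = 0.0000844 m/yr = 0.00844 cm/yr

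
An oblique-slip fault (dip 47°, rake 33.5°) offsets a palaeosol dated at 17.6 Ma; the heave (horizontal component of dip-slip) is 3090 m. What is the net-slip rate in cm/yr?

dip-slip = heave / cos(dip) = 3090 / cos(47°) = 4531 m
net slip = dip-slip / sin(rake) = 4531 / sin(33.5°) = 8209 m
rate = 8209 m / 17.6 Ma = 0.000466 m/yr = 0.0466 cm/yr

0.0466 cm/yr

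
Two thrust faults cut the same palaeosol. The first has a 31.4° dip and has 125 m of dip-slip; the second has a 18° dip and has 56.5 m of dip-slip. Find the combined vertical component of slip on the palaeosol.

82.6 m

throw_A = 125 × sin(31.4°) = 65.13 m
throw_B = 56.5 × sin(18°) = 17.46 m
total = 65.13 + 17.46 = 82.6 m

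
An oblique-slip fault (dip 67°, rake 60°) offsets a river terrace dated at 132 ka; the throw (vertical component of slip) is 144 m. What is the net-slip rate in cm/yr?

0.137 cm/yr

dip-slip = throw / sin(dip) = 144 / sin(67°) = 156.4 m
net slip = dip-slip / sin(rake) = 156.4 / sin(60°) = 180.6 m
rate = 180.6 m / 132 ka = 0.00137 m/yr = 0.137 cm/yr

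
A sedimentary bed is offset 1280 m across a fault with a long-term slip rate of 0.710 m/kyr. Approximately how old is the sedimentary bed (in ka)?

1800 ka

age = offset / rate = 1280 m / (0.710 m/kyr) = 1.8e+06 yr = 1800 ka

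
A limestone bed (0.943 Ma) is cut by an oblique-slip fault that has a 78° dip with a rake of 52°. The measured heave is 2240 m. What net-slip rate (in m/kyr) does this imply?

14.5 m/kyr

dip-slip = heave / cos(dip) = 2240 / cos(78°) = 10770 m
net slip = dip-slip / sin(rake) = 10770 / sin(52°) = 13670 m
rate = 13670 m / 0.943 Ma = 0.0145 m/yr = 14.5 m/kyr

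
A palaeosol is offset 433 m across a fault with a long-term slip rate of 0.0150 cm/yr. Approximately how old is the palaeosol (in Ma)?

age = offset / rate = 433 m / (0.0150 cm/yr) = 2.89e+06 yr = 2.89 Ma

2.89 Ma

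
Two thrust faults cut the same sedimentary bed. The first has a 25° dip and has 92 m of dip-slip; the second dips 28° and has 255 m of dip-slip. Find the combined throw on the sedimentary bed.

159 m

throw_A = 92 × sin(25°) = 38.88 m
throw_B = 255 × sin(28°) = 119.7 m
total = 38.88 + 119.7 = 159 m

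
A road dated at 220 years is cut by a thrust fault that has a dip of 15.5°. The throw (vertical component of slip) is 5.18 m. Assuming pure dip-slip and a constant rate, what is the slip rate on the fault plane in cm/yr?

dip-slip = throw / sin(dip) = 5.18 m / sin(15.5°) = 19.38 m
rate = 19.38 m / 220 years = 0.0881 m/yr = 8.81 cm/yr

8.81 cm/yr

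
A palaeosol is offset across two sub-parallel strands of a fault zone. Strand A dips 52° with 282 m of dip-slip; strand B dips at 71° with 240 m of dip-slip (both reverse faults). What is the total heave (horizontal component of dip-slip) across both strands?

heave_A = 282 × cos(52°) = 173.6 m
heave_B = 240 × cos(71°) = 78.14 m
total = 173.6 + 78.14 = 252 m

252 m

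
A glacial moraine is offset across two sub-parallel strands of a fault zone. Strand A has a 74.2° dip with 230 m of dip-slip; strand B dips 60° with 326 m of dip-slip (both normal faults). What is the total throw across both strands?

504 m

throw_A = 230 × sin(74.2°) = 221.3 m
throw_B = 326 × sin(60°) = 282.3 m
total = 221.3 + 282.3 = 504 m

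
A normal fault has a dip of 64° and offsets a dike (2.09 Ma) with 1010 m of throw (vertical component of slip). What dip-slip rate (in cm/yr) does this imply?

dip-slip = throw / sin(dip) = 1010 m / sin(64°) = 1124 m
rate = 1124 m / 2.09 Ma = 0.000538 m/yr = 0.0538 cm/yr

0.0538 cm/yr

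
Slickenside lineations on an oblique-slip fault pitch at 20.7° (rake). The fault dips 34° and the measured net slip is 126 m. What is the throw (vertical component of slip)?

24.9 m

dip-slip = net slip × sin(rake) = 126 m × sin(20.7°) = 44.54 m
throw = dip-slip × sin(dip) = 44.54 × sin(34°) = 24.9 m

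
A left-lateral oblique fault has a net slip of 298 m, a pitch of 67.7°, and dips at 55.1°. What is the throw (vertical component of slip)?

226 m

dip-slip = net slip × sin(rake) = 298 m × sin(67.7°) = 275.7 m
throw = dip-slip × sin(dip) = 275.7 × sin(55.1°) = 226 m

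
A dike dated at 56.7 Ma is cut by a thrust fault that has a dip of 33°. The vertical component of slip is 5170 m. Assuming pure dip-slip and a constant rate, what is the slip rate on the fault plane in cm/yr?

0.0167 cm/yr

dip-slip = throw / sin(dip) = 5170 m / sin(33°) = 9493 m
rate = 9493 m / 56.7 Ma = 0.000167 m/yr = 0.0167 cm/yr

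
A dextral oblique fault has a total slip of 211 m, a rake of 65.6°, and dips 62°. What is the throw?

dip-slip = net slip × sin(rake) = 211 m × sin(65.6°) = 192.2 m
throw = dip-slip × sin(dip) = 192.2 × sin(62°) = 170 m

170 m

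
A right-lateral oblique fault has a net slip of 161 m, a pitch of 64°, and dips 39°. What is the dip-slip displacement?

145 m

dip-slip = net slip × sin(rake) = 161 m × sin(64°) = 145 m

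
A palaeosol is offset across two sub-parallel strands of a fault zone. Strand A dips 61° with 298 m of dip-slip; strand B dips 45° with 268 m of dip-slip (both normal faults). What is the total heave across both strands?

heave_A = 298 × cos(61°) = 144.5 m
heave_B = 268 × cos(45°) = 189.5 m
total = 144.5 + 189.5 = 334 m

334 m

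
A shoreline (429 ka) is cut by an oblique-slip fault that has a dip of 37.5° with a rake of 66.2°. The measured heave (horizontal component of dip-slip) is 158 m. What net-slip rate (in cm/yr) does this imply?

dip-slip = heave / cos(dip) = 158 / cos(37.5°) = 199.2 m
net slip = dip-slip / sin(rake) = 199.2 / sin(66.2°) = 217.7 m
rate = 217.7 m / 429 ka = 0.000507 m/yr = 0.0507 cm/yr

0.0507 cm/yr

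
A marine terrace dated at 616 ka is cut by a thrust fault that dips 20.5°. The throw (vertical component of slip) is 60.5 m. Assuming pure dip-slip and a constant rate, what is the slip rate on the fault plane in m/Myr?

dip-slip = throw / sin(dip) = 60.5 m / sin(20.5°) = 172.8 m
rate = 172.8 m / 616 ka = 0.000280 m/yr = 280 m/Myr

280 m/Myr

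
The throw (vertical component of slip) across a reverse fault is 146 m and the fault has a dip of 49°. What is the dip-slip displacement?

193 m

dip-slip = throw / sin(dip) = 146 / sin(49°) = 193 m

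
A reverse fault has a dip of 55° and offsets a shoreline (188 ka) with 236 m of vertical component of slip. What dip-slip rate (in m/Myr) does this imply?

dip-slip = throw / sin(dip) = 236 m / sin(55°) = 288.1 m
rate = 288.1 m / 188 ka = 0.00153 m/yr = 1530 m/Myr

1530 m/Myr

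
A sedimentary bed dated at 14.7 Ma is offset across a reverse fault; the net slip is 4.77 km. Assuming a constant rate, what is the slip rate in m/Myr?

rate = 4.77 km / 14.7 Ma = 0.000324 m/yr = 324 m/Myr

324 m/Myr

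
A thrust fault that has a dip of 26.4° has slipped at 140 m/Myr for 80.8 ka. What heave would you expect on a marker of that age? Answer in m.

dip-slip = rate × time = 140 m/Myr × 80.8 ka = 11.31 m
heave = dip-slip × cos(dip) = 11.31 × cos(26.4°) = 10.1 m

10.1 m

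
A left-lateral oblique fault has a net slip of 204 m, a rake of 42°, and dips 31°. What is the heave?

117 m

dip-slip = net slip × sin(rake) = 204 m × sin(42°) = 136.5 m
heave = dip-slip × cos(dip) = 136.5 × cos(31°) = 117 m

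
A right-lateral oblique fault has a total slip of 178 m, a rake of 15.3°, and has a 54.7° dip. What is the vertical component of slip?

38.3 m

dip-slip = net slip × sin(rake) = 178 m × sin(15.3°) = 46.97 m
throw = dip-slip × sin(dip) = 46.97 × sin(54.7°) = 38.3 m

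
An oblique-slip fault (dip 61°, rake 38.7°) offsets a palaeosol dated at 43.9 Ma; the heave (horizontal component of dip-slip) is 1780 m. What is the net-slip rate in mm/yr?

dip-slip = heave / cos(dip) = 1780 / cos(61°) = 3672 m
net slip = dip-slip / sin(rake) = 3672 / sin(38.7°) = 5872 m
rate = 5872 m / 43.9 Ma = 0.000134 m/yr = 0.134 mm/yr

0.134 mm/yr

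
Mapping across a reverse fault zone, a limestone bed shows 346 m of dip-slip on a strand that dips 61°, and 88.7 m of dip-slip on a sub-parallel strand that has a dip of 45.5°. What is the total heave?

230 m

heave_A = 346 × cos(61°) = 167.7 m
heave_B = 88.7 × cos(45.5°) = 62.17 m
total = 167.7 + 62.17 = 230 m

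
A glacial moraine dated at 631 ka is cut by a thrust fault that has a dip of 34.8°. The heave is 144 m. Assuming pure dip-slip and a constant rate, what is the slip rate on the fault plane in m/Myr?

278 m/Myr

dip-slip = heave / cos(dip) = 144 m / cos(34.8°) = 175.4 m
rate = 175.4 m / 631 ka = 0.000278 m/yr = 278 m/Myr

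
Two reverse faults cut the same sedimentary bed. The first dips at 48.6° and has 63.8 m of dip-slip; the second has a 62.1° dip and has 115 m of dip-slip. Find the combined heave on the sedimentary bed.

96 m

heave_A = 63.8 × cos(48.6°) = 42.19 m
heave_B = 115 × cos(62.1°) = 53.81 m
total = 42.19 + 53.81 = 96 m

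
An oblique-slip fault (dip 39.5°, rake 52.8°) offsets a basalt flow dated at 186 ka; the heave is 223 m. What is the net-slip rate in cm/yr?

0.195 cm/yr

dip-slip = heave / cos(dip) = 223 / cos(39.5°) = 289 m
net slip = dip-slip / sin(rake) = 289 / sin(52.8°) = 362.8 m
rate = 362.8 m / 186 ka = 0.00195 m/yr = 0.195 cm/yr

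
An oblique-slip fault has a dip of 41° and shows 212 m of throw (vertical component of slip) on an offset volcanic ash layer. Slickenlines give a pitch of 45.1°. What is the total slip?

456 m

dip-slip = throw / sin(dip) = 212 / sin(41°) = 323.1 m
net slip = dip-slip / sin(rake) = 323.1 / sin(45.1°) = 456 m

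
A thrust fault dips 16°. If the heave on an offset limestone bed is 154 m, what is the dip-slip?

dip-slip = heave / cos(dip) = 154 / cos(16°) = 160 m

160 m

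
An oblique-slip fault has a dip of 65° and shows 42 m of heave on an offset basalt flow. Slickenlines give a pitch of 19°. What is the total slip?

305 m

dip-slip = heave / cos(dip) = 42 / cos(65°) = 99.38 m
net slip = dip-slip / sin(rake) = 99.38 / sin(19°) = 305 m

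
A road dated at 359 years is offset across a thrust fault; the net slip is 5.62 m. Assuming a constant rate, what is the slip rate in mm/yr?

rate = 5.62 m / 359 years = 0.0157 m/yr = 15.7 mm/yr

15.7 mm/yr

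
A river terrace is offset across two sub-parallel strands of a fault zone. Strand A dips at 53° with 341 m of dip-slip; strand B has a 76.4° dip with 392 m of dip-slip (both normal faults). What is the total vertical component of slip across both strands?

653 m

throw_A = 341 × sin(53°) = 272.3 m
throw_B = 392 × sin(76.4°) = 381 m
total = 272.3 + 381 = 653 m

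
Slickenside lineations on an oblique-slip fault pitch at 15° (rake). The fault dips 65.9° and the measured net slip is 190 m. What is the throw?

dip-slip = net slip × sin(rake) = 190 m × sin(15°) = 49.18 m
throw = dip-slip × sin(dip) = 49.18 × sin(65.9°) = 44.9 m

44.9 m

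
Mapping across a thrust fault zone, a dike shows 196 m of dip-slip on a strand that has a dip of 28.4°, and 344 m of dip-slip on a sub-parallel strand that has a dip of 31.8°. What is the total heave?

465 m

heave_A = 196 × cos(28.4°) = 172.4 m
heave_B = 344 × cos(31.8°) = 292.4 m
total = 172.4 + 292.4 = 465 m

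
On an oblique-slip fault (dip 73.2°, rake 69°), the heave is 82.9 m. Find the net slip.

dip-slip = heave / cos(dip) = 82.9 / cos(73.2°) = 286.8 m
net slip = dip-slip / sin(rake) = 286.8 / sin(69°) = 307 m

307 m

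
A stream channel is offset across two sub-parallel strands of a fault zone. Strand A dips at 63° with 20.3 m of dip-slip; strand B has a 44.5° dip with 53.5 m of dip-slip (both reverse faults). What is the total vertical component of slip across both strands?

55.6 m

throw_A = 20.3 × sin(63°) = 18.09 m
throw_B = 53.5 × sin(44.5°) = 37.50 m
total = 18.09 + 37.50 = 55.6 m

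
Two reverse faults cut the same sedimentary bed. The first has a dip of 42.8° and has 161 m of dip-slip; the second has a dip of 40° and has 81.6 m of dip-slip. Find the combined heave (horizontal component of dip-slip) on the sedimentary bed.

181 m

heave_A = 161 × cos(42.8°) = 118.1 m
heave_B = 81.6 × cos(40°) = 62.51 m
total = 118.1 + 62.51 = 181 m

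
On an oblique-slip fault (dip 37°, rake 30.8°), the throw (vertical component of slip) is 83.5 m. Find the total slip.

dip-slip = throw / sin(dip) = 83.5 / sin(37°) = 138.7 m
net slip = dip-slip / sin(rake) = 138.7 / sin(30.8°) = 271 m

271 m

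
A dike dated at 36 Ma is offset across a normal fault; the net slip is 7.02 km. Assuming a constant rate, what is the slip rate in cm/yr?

rate = 7.02 km / 36 Ma = 0.000195 m/yr = 0.0195 cm/yr

0.0195 cm/yr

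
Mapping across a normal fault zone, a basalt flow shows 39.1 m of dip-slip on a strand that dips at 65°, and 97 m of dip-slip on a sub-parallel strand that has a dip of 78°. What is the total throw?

throw_A = 39.1 × sin(65°) = 35.44 m
throw_B = 97 × sin(78°) = 94.88 m
total = 35.44 + 94.88 = 130 m

130 m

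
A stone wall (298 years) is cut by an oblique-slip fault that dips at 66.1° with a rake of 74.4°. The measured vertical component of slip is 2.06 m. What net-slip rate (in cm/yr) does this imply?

0.785 cm/yr

dip-slip = throw / sin(dip) = 2.06 / sin(66.1°) = 2.253 m
net slip = dip-slip / sin(rake) = 2.253 / sin(74.4°) = 2.339 m
rate = 2.339 m / 298 years = 0.00785 m/yr = 0.785 cm/yr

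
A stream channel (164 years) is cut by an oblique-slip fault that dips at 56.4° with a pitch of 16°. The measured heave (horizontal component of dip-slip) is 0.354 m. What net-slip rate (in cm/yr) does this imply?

dip-slip = heave / cos(dip) = 0.354 / cos(56.4°) = 0.6397 m
net slip = dip-slip / sin(rake) = 0.6397 / sin(16°) = 2.321 m
rate = 2.321 m / 164 years = 0.0142 m/yr = 1.42 cm/yr

1.42 cm/yr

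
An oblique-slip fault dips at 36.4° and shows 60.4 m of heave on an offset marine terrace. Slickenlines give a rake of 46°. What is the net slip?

104 m

dip-slip = heave / cos(dip) = 60.4 / cos(36.4°) = 75.04 m
net slip = dip-slip / sin(rake) = 75.04 / sin(46°) = 104 m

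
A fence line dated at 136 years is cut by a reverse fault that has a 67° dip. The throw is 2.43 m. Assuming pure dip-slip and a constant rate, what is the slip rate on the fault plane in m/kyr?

19.4 m/kyr

dip-slip = throw / sin(dip) = 2.43 m / sin(67°) = 2.640 m
rate = 2.640 m / 136 years = 0.0194 m/yr = 19.4 m/kyr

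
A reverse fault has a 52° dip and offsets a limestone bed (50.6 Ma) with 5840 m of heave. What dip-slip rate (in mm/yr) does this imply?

dip-slip = heave / cos(dip) = 5840 m / cos(52°) = 9486 m
rate = 9486 m / 50.6 Ma = 0.000187 m/yr = 0.187 mm/yr

0.187 mm/yr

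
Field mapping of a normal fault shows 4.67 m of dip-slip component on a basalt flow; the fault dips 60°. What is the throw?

4.04 m

throw = dip-slip × sin(dip) = 4.67 m × sin(60°) = 4.04 m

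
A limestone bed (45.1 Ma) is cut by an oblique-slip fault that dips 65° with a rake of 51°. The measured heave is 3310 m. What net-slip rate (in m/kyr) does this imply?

dip-slip = heave / cos(dip) = 3310 / cos(65°) = 7832 m
net slip = dip-slip / sin(rake) = 7832 / sin(51°) = 10080 m
rate = 10080 m / 45.1 Ma = 0.000223 m/yr = 0.223 m/kyr

0.223 m/kyr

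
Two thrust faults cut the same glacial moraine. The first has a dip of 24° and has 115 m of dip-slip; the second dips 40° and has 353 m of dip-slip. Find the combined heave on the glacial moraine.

375 m

heave_A = 115 × cos(24°) = 105.1 m
heave_B = 353 × cos(40°) = 270.4 m
total = 105.1 + 270.4 = 375 m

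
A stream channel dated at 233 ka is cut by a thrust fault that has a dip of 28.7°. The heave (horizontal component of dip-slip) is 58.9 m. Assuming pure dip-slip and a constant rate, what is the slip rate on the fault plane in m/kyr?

dip-slip = heave / cos(dip) = 58.9 m / cos(28.7°) = 67.15 m
rate = 67.15 m / 233 ka = 0.000288 m/yr = 0.288 m/kyr

0.288 m/kyr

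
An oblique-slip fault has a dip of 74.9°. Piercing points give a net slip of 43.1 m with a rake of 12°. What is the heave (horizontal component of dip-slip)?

dip-slip = net slip × sin(rake) = 43.1 m × sin(12°) = 8.961 m
heave = dip-slip × cos(dip) = 8.961 × cos(74.9°) = 2.33 m

2.33 m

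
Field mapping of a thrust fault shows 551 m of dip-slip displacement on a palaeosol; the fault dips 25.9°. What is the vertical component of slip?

throw = dip-slip × sin(dip) = 551 m × sin(25.9°) = 241 m

241 m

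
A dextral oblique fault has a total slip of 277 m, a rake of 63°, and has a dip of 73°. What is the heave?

dip-slip = net slip × sin(rake) = 277 m × sin(63°) = 246.8 m
heave = dip-slip × cos(dip) = 246.8 × cos(73°) = 72.2 m

72.2 m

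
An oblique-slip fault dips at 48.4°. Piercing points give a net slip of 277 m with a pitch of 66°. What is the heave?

168 m

dip-slip = net slip × sin(rake) = 277 m × sin(66°) = 253.1 m
heave = dip-slip × cos(dip) = 253.1 × cos(48.4°) = 168 m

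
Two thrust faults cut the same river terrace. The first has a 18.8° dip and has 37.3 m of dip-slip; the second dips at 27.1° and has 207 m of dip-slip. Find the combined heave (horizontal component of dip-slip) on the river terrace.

220 m

heave_A = 37.3 × cos(18.8°) = 35.31 m
heave_B = 207 × cos(27.1°) = 184.3 m
total = 35.31 + 184.3 = 220 m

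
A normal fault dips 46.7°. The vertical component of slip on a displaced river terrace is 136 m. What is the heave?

heave = throw / tan(dip) = 136 / tan(46.7°) = 128 m

128 m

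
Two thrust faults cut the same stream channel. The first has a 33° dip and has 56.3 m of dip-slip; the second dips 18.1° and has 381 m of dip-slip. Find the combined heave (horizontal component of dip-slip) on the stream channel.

409 m

heave_A = 56.3 × cos(33°) = 47.22 m
heave_B = 381 × cos(18.1°) = 362.1 m
total = 47.22 + 362.1 = 409 m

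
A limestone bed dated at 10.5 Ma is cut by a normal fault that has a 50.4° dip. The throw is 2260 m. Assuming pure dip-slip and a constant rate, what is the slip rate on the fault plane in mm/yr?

dip-slip = throw / sin(dip) = 2260 m / sin(50.4°) = 2933 m
rate = 2933 m / 10.5 Ma = 0.000279 m/yr = 0.279 mm/yr

0.279 mm/yr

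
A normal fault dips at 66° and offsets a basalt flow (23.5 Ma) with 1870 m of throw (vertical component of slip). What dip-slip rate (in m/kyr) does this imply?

dip-slip = throw / sin(dip) = 1870 m / sin(66°) = 2047 m
rate = 2047 m / 23.5 Ma = 0.0000871 m/yr = 0.0871 m/kyr

0.0871 m/kyr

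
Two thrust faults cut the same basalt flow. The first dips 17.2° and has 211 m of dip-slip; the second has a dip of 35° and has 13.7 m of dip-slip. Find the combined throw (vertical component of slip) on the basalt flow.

70.3 m

throw_A = 211 × sin(17.2°) = 62.39 m
throw_B = 13.7 × sin(35°) = 7.858 m
total = 62.39 + 7.858 = 70.3 m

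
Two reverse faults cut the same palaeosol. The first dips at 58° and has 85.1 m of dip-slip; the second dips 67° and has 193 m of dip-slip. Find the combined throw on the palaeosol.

throw_A = 85.1 × sin(58°) = 72.17 m
throw_B = 193 × sin(67°) = 177.7 m
total = 72.17 + 177.7 = 250 m

250 m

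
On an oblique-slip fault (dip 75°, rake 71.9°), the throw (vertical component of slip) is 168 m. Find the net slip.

dip-slip = throw / sin(dip) = 168 / sin(75°) = 173.9 m
net slip = dip-slip / sin(rake) = 173.9 / sin(71.9°) = 183 m

183 m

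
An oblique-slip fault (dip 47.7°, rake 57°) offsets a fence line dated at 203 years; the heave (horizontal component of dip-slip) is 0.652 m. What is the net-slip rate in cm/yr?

dip-slip = heave / cos(dip) = 0.652 / cos(47.7°) = 0.9688 m
net slip = dip-slip / sin(rake) = 0.9688 / sin(57°) = 1.155 m
rate = 1.155 m / 203 years = 0.00569 m/yr = 0.569 cm/yr

0.569 cm/yr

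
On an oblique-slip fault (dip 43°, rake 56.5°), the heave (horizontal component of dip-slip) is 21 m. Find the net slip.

34.4 m

dip-slip = heave / cos(dip) = 21 / cos(43°) = 28.71 m
net slip = dip-slip / sin(rake) = 28.71 / sin(56.5°) = 34.4 m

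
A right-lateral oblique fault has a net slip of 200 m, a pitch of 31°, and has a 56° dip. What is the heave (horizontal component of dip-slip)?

dip-slip = net slip × sin(rake) = 200 m × sin(31°) = 103 m
heave = dip-slip × cos(dip) = 103 × cos(56°) = 57.6 m

57.6 m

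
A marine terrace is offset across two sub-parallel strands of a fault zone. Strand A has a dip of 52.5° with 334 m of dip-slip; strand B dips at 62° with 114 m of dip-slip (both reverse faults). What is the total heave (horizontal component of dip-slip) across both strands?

heave_A = 334 × cos(52.5°) = 203.3 m
heave_B = 114 × cos(62°) = 53.52 m
total = 203.3 + 53.52 = 257 m

257 m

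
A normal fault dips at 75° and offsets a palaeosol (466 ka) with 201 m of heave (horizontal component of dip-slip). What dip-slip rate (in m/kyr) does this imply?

1.67 m/kyr

dip-slip = heave / cos(dip) = 201 m / cos(75°) = 776.6 m
rate = 776.6 m / 466 ka = 0.00167 m/yr = 1.67 m/kyr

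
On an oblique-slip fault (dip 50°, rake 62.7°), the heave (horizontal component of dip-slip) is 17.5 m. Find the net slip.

dip-slip = heave / cos(dip) = 17.5 / cos(50°) = 27.23 m
net slip = dip-slip / sin(rake) = 27.23 / sin(62.7°) = 30.6 m

30.6 m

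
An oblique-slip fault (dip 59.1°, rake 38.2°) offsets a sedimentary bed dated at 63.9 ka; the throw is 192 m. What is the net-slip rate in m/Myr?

dip-slip = throw / sin(dip) = 192 / sin(59.1°) = 223.8 m
net slip = dip-slip / sin(rake) = 223.8 / sin(38.2°) = 361.8 m
rate = 361.8 m / 63.9 ka = 0.00566 m/yr = 5660 m/Myr

5660 m/Myr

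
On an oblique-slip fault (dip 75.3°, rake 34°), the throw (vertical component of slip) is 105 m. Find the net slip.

194 m

dip-slip = throw / sin(dip) = 105 / sin(75.3°) = 108.6 m
net slip = dip-slip / sin(rake) = 108.6 / sin(34°) = 194 m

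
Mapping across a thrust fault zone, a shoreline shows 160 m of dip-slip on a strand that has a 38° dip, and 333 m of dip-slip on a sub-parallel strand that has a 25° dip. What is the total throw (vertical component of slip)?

throw_A = 160 × sin(38°) = 98.51 m
throw_B = 333 × sin(25°) = 140.7 m
total = 98.51 + 140.7 = 239 m

239 m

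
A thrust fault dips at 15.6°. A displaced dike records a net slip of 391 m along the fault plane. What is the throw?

throw = dip-slip × sin(dip) = 391 m × sin(15.6°) = 105 m

105 m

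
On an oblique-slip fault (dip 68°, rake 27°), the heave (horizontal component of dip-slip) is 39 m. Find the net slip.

dip-slip = heave / cos(dip) = 39 / cos(68°) = 104.1 m
net slip = dip-slip / sin(rake) = 104.1 / sin(27°) = 229 m

229 m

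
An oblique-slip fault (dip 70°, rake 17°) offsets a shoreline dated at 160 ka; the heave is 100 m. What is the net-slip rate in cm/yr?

0.625 cm/yr

dip-slip = heave / cos(dip) = 100 / cos(70°) = 292.4 m
net slip = dip-slip / sin(rake) = 292.4 / sin(17°) = 1000 m
rate = 1000 m / 160 ka = 0.00625 m/yr = 0.625 cm/yr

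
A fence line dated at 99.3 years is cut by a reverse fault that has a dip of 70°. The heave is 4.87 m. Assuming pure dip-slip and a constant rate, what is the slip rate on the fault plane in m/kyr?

143 m/kyr

dip-slip = heave / cos(dip) = 4.87 m / cos(70°) = 14.24 m
rate = 14.24 m / 99.3 years = 0.143 m/yr = 143 m/kyr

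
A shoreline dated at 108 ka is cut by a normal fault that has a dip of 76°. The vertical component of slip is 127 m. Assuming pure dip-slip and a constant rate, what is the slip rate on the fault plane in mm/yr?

1.21 mm/yr

dip-slip = throw / sin(dip) = 127 m / sin(76°) = 130.9 m
rate = 130.9 m / 108 ka = 0.00121 m/yr = 1.21 mm/yr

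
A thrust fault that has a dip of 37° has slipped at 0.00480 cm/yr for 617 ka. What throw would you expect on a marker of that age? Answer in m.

17.8 m

dip-slip = rate × time = 0.00480 cm/yr × 617 ka = 29.62 m
throw = dip-slip × sin(dip) = 29.62 × sin(37°) = 17.8 m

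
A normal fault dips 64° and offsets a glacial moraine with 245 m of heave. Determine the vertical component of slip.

throw = heave × tan(dip) = 245 × tan(64°) = 502 m

502 m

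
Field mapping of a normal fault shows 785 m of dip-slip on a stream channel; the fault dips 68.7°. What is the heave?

285 m

heave = dip-slip × cos(dip) = 785 m × cos(68.7°) = 285 m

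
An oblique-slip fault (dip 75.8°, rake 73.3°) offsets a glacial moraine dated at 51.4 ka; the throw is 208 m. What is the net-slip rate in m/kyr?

4.36 m/kyr

dip-slip = throw / sin(dip) = 208 / sin(75.8°) = 214.6 m
net slip = dip-slip / sin(rake) = 214.6 / sin(73.3°) = 224 m
rate = 224 m / 51.4 ka = 0.00436 m/yr = 4.36 m/kyr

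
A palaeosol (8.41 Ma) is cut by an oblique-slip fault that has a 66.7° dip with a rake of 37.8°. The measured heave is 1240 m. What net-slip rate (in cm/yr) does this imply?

0.0608 cm/yr

dip-slip = heave / cos(dip) = 1240 / cos(66.7°) = 3135 m
net slip = dip-slip / sin(rake) = 3135 / sin(37.8°) = 5115 m
rate = 5115 m / 8.41 Ma = 0.000608 m/yr = 0.0608 cm/yr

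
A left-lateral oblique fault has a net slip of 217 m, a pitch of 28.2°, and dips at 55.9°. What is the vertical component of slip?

84.9 m

dip-slip = net slip × sin(rake) = 217 m × sin(28.2°) = 102.5 m
throw = dip-slip × sin(dip) = 102.5 × sin(55.9°) = 84.9 m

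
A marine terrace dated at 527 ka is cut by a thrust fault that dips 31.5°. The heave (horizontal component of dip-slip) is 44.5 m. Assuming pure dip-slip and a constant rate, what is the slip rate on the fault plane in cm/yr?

0.00990 cm/yr

dip-slip = heave / cos(dip) = 44.5 m / cos(31.5°) = 52.19 m
rate = 52.19 m / 527 ka = 0.0000990 m/yr = 0.00990 cm/yr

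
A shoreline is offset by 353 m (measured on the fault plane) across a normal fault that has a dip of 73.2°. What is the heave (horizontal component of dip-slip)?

heave = dip-slip × cos(dip) = 353 m × cos(73.2°) = 102 m

102 m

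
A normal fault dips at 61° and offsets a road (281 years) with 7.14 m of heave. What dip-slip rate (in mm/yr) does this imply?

52.4 mm/yr

dip-slip = heave / cos(dip) = 7.14 m / cos(61°) = 14.73 m
rate = 14.73 m / 281 years = 0.0524 m/yr = 52.4 mm/yr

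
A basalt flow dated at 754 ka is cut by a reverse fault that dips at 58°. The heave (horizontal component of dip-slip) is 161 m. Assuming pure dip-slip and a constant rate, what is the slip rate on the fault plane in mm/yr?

0.403 mm/yr

dip-slip = heave / cos(dip) = 161 m / cos(58°) = 303.8 m
rate = 303.8 m / 754 ka = 0.000403 m/yr = 0.403 mm/yr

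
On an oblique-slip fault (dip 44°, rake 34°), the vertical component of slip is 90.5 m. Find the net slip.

dip-slip = throw / sin(dip) = 90.5 / sin(44°) = 130.3 m
net slip = dip-slip / sin(rake) = 130.3 / sin(34°) = 233 m

233 m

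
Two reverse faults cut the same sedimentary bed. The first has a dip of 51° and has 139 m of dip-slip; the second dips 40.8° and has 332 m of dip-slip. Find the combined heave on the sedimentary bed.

339 m

heave_A = 139 × cos(51°) = 87.48 m
heave_B = 332 × cos(40.8°) = 251.3 m
total = 87.48 + 251.3 = 339 m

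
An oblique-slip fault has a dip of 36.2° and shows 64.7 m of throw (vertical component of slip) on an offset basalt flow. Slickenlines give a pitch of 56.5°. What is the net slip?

131 m

dip-slip = throw / sin(dip) = 64.7 / sin(36.2°) = 109.5 m
net slip = dip-slip / sin(rake) = 109.5 / sin(56.5°) = 131 m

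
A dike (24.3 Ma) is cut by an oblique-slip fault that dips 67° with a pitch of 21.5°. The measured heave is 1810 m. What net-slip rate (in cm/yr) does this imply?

0.0520 cm/yr

dip-slip = heave / cos(dip) = 1810 / cos(67°) = 4632 m
net slip = dip-slip / sin(rake) = 4632 / sin(21.5°) = 12640 m
rate = 12640 m / 24.3 Ma = 0.000520 m/yr = 0.0520 cm/yr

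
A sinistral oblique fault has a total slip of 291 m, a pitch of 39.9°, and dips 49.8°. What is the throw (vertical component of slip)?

143 m

dip-slip = net slip × sin(rake) = 291 m × sin(39.9°) = 186.7 m
throw = dip-slip × sin(dip) = 186.7 × sin(49.8°) = 143 m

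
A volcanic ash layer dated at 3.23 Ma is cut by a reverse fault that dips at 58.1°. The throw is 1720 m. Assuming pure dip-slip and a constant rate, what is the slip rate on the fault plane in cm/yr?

0.0627 cm/yr

dip-slip = throw / sin(dip) = 1720 m / sin(58.1°) = 2026 m
rate = 2026 m / 3.23 Ma = 0.000627 m/yr = 0.0627 cm/yr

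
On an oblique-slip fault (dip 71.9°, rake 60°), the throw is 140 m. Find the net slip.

170 m

dip-slip = throw / sin(dip) = 140 / sin(71.9°) = 147.3 m
net slip = dip-slip / sin(rake) = 147.3 / sin(60°) = 170 m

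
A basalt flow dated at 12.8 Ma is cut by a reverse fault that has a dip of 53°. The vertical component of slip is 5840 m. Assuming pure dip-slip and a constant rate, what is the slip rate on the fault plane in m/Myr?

571 m/Myr

dip-slip = throw / sin(dip) = 5840 m / sin(53°) = 7312 m
rate = 7312 m / 12.8 Ma = 0.000571 m/yr = 571 m/Myr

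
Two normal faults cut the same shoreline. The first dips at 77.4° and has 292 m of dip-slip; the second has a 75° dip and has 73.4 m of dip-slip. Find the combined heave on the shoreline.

heave_A = 292 × cos(77.4°) = 63.70 m
heave_B = 73.4 × cos(75°) = 19 m
total = 63.70 + 19 = 82.7 m

82.7 m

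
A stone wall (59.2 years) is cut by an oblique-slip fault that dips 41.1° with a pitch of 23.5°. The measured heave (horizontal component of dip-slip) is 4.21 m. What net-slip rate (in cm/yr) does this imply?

23.7 cm/yr

dip-slip = heave / cos(dip) = 4.21 / cos(41.1°) = 5.587 m
net slip = dip-slip / sin(rake) = 5.587 / sin(23.5°) = 14.01 m
rate = 14.01 m / 59.2 years = 0.237 m/yr = 23.7 cm/yr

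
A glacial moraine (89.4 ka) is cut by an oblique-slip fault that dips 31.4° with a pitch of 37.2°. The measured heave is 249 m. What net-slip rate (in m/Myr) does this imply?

dip-slip = heave / cos(dip) = 249 / cos(31.4°) = 291.7 m
net slip = dip-slip / sin(rake) = 291.7 / sin(37.2°) = 482.5 m
rate = 482.5 m / 89.4 ka = 0.00540 m/yr = 5400 m/Myr

5400 m/Myr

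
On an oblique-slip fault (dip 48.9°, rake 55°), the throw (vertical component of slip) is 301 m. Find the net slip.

488 m

dip-slip = throw / sin(dip) = 301 / sin(48.9°) = 399.4 m
net slip = dip-slip / sin(rake) = 399.4 / sin(55°) = 488 m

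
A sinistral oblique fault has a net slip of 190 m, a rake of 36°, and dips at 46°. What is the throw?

dip-slip = net slip × sin(rake) = 190 m × sin(36°) = 111.7 m
throw = dip-slip × sin(dip) = 111.7 × sin(46°) = 80.3 m

80.3 m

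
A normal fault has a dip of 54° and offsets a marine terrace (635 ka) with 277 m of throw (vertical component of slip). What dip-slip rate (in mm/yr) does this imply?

0.539 mm/yr

dip-slip = throw / sin(dip) = 277 m / sin(54°) = 342.4 m
rate = 342.4 m / 635 ka = 0.000539 m/yr = 0.539 mm/yr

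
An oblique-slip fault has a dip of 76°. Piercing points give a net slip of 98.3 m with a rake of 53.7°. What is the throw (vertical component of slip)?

76.9 m

dip-slip = net slip × sin(rake) = 98.3 m × sin(53.7°) = 79.22 m
throw = dip-slip × sin(dip) = 79.22 × sin(76°) = 76.9 m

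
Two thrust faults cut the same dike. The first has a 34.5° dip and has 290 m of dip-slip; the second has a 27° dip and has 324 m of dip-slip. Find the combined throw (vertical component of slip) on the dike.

311 m

throw_A = 290 × sin(34.5°) = 164.3 m
throw_B = 324 × sin(27°) = 147.1 m
total = 164.3 + 147.1 = 311 m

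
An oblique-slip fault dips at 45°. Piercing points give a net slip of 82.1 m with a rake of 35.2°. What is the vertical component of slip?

dip-slip = net slip × sin(rake) = 82.1 m × sin(35.2°) = 47.33 m
throw = dip-slip × sin(dip) = 47.33 × sin(45°) = 33.5 m

33.5 m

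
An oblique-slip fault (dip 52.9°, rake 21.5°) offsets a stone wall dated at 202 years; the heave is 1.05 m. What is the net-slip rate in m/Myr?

dip-slip = heave / cos(dip) = 1.05 / cos(52.9°) = 1.741 m
net slip = dip-slip / sin(rake) = 1.741 / sin(21.5°) = 4.749 m
rate = 4.749 m / 202 years = 0.0235 m/yr = 23500 m/Myr

23500 m/Myr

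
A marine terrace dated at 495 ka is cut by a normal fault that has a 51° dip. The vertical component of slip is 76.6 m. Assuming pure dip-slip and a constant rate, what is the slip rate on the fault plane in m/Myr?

dip-slip = throw / sin(dip) = 76.6 m / sin(51°) = 98.57 m
rate = 98.57 m / 495 ka = 0.000199 m/yr = 199 m/Myr

199 m/Myr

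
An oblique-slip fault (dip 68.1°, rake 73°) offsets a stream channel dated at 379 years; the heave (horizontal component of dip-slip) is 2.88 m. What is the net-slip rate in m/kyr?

21.3 m/kyr

dip-slip = heave / cos(dip) = 2.88 / cos(68.1°) = 7.721 m
net slip = dip-slip / sin(rake) = 7.721 / sin(73°) = 8.074 m
rate = 8.074 m / 379 years = 0.0213 m/yr = 21.3 m/kyr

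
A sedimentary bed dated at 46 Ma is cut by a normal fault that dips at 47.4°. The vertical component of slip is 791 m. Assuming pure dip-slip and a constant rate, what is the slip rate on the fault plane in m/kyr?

dip-slip = throw / sin(dip) = 791 m / sin(47.4°) = 1075 m
rate = 1075 m / 46 Ma = 0.0000234 m/yr = 0.0234 m/kyr

0.0234 m/kyr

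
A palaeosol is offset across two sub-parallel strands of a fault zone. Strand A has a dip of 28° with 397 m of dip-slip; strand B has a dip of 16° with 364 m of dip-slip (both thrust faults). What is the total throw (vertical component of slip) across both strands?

throw_A = 397 × sin(28°) = 186.4 m
throw_B = 364 × sin(16°) = 100.3 m
total = 186.4 + 100.3 = 287 m

287 m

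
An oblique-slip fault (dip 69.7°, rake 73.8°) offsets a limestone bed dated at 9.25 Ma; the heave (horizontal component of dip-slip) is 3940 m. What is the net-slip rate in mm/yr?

1.28 mm/yr

dip-slip = heave / cos(dip) = 3940 / cos(69.7°) = 11360 m
net slip = dip-slip / sin(rake) = 11360 / sin(73.8°) = 11830 m
rate = 11830 m / 9.25 Ma = 0.00128 m/yr = 1.28 mm/yr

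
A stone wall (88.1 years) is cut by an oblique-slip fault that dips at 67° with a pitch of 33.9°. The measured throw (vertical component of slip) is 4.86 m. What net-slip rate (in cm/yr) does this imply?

10.7 cm/yr

dip-slip = throw / sin(dip) = 4.86 / sin(67°) = 5.280 m
net slip = dip-slip / sin(rake) = 5.280 / sin(33.9°) = 9.466 m
rate = 9.466 m / 88.1 years = 0.107 m/yr = 10.7 cm/yr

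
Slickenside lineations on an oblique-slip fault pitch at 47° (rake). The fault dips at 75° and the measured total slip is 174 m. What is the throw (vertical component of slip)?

123 m

dip-slip = net slip × sin(rake) = 174 m × sin(47°) = 127.3 m
throw = dip-slip × sin(dip) = 127.3 × sin(75°) = 123 m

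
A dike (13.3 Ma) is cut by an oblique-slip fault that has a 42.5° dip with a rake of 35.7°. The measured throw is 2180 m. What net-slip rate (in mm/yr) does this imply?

0.416 mm/yr

dip-slip = throw / sin(dip) = 2180 / sin(42.5°) = 3227 m
net slip = dip-slip / sin(rake) = 3227 / sin(35.7°) = 5530 m
rate = 5530 m / 13.3 Ma = 0.000416 m/yr = 0.416 mm/yr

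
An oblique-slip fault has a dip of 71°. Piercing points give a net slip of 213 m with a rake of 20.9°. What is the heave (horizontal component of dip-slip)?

24.7 m

dip-slip = net slip × sin(rake) = 213 m × sin(20.9°) = 75.99 m
heave = dip-slip × cos(dip) = 75.99 × cos(71°) = 24.7 m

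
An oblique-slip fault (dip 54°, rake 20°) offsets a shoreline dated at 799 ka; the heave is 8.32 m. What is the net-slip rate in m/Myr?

51.8 m/Myr

dip-slip = heave / cos(dip) = 8.32 / cos(54°) = 14.15 m
net slip = dip-slip / sin(rake) = 14.15 / sin(20°) = 41.39 m
rate = 41.39 m / 799 ka = 0.0000518 m/yr = 51.8 m/Myr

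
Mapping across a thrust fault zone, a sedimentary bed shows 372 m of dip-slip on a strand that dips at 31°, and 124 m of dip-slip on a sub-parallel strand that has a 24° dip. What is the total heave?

heave_A = 372 × cos(31°) = 318.9 m
heave_B = 124 × cos(24°) = 113.3 m
total = 318.9 + 113.3 = 432 m

432 m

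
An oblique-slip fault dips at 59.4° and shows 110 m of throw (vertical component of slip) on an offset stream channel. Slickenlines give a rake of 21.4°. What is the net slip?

dip-slip = throw / sin(dip) = 110 / sin(59.4°) = 127.8 m
net slip = dip-slip / sin(rake) = 127.8 / sin(21.4°) = 350 m

350 m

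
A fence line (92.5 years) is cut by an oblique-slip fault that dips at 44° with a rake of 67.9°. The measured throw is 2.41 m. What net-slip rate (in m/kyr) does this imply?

dip-slip = throw / sin(dip) = 2.41 / sin(44°) = 3.469 m
net slip = dip-slip / sin(rake) = 3.469 / sin(67.9°) = 3.744 m
rate = 3.744 m / 92.5 years = 0.0405 m/yr = 40.5 m/kyr

40.5 m/kyr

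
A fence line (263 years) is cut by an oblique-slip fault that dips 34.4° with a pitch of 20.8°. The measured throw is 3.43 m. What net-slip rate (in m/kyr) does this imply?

65 m/kyr

dip-slip = throw / sin(dip) = 3.43 / sin(34.4°) = 6.071 m
net slip = dip-slip / sin(rake) = 6.071 / sin(20.8°) = 17.10 m
rate = 17.10 m / 263 years = 0.0650 m/yr = 65 m/kyr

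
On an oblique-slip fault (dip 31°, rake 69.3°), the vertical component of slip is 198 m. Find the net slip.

dip-slip = throw / sin(dip) = 198 / sin(31°) = 384.4 m
net slip = dip-slip / sin(rake) = 384.4 / sin(69.3°) = 411 m

411 m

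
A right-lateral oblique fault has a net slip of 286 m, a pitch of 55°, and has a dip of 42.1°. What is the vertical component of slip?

dip-slip = net slip × sin(rake) = 286 m × sin(55°) = 234.3 m
throw = dip-slip × sin(dip) = 234.3 × sin(42.1°) = 157 m

157 m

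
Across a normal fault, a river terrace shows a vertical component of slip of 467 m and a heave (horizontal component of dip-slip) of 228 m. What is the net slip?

520 m

net slip = √(throw² + heave²) = √(467² + 228²) = 520 m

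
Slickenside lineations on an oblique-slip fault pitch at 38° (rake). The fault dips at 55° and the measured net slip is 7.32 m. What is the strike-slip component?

strike-slip = net slip × cos(rake) = 7.32 m × cos(38°) = 5.77 m

5.77 m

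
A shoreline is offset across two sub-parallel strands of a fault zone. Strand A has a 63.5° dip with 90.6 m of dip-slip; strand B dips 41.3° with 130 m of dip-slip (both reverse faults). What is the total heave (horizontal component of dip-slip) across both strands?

138 m

heave_A = 90.6 × cos(63.5°) = 40.43 m
heave_B = 130 × cos(41.3°) = 97.66 m
total = 40.43 + 97.66 = 138 m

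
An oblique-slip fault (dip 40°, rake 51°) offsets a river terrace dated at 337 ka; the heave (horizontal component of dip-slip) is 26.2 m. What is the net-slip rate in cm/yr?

0.0131 cm/yr

dip-slip = heave / cos(dip) = 26.2 / cos(40°) = 34.20 m
net slip = dip-slip / sin(rake) = 34.20 / sin(51°) = 44.01 m
rate = 44.01 m / 337 ka = 0.000131 m/yr = 0.0131 cm/yr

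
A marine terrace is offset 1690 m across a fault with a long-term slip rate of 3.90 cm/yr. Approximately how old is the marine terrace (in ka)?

age = offset / rate = 1690 m / (3.90 cm/yr) = 43300 yr = 43.3 ka

43.3 ka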